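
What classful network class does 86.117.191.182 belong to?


First octet: 86
Binary: 01010110
0xxxxxxx -> Class A (1-126)
Class A, default mask 255.0.0.0 (/8)


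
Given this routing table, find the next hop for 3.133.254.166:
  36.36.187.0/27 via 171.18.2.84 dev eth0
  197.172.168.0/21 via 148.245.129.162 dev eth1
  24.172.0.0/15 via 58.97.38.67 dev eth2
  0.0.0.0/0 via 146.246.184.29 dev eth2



Longest prefix match for 3.133.254.166:
  /27 36.36.187.0: no
  /21 197.172.168.0: no
  /15 24.172.0.0: no
  /0 0.0.0.0: MATCH
Selected: next-hop 146.246.184.29 via eth2 (matched /0)


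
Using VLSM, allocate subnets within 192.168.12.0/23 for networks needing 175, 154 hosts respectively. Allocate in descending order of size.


175 hosts -> /24 (254 usable): 192.168.12.0/24
154 hosts -> /24 (254 usable): 192.168.13.0/24
Allocation: 192.168.12.0/24 (175 hosts, 254 usable); 192.168.13.0/24 (154 hosts, 254 usable)


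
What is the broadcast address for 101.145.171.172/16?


Network: 101.145.0.0/16
Host bits = 16
Set all host bits to 1:
Broadcast: 101.145.255.255


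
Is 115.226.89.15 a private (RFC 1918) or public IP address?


RFC 1918 private ranges:
  10.0.0.0/8 (10.0.0.0 - 10.255.255.255)
  172.16.0.0/12 (172.16.0.0 - 172.31.255.255)
  192.168.0.0/16 (192.168.0.0 - 192.168.255.255)
Public (not in any RFC 1918 range)


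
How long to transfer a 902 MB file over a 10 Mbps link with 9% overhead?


Effective throughput = 10 * (1 - 9/100) = 9.1 Mbps
File size in Mb = 902 * 8 = 7216 Mb
Time = 7216 / 9.1
Time = 792.967 seconds


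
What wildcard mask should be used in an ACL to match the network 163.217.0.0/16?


Subnet mask: 255.255.0.0
Wildcard = 255.255.255.255 - subnet mask
255 - 255 = 0
255 - 255 = 0
255 - 0 = 255
255 - 0 = 255
Wildcard: 0.0.255.255


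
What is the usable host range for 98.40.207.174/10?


Network: 98.0.0.0
Broadcast: 98.63.255.255
First usable = network + 1
Last usable = broadcast - 1
Range: 98.0.0.1 to 98.63.255.254


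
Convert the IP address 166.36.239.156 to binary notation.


166 = 10100110
36 = 00100100
239 = 11101111
156 = 10011100
Binary: 10100110.00100100.11101111.10011100


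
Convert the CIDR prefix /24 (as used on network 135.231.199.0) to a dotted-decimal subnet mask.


/24 means 24 network bits, 8 host bits
Binary: 11111111111111111111111100000000
Mask: 255.255.255.0


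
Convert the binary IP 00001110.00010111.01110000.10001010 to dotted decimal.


00001110 = 14
00010111 = 23
01110000 = 112
10001010 = 138
IP: 14.23.112.138


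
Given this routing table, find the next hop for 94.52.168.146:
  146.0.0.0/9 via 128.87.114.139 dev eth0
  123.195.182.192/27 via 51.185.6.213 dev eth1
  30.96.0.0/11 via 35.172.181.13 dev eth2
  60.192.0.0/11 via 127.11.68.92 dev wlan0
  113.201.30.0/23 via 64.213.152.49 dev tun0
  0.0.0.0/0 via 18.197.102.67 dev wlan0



Longest prefix match for 94.52.168.146:
  /9 146.0.0.0: no
  /27 123.195.182.192: no
  /11 30.96.0.0: no
  /11 60.192.0.0: no
  /23 113.201.30.0: no
  /0 0.0.0.0: MATCH
Selected: next-hop 18.197.102.67 via wlan0 (matched /0)


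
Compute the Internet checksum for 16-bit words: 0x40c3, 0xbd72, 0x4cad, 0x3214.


Sum all words (with carry folding):
+ 0x40c3 = 0x40c3
+ 0xbd72 = 0xfe35
+ 0x4cad = 0x4ae3
+ 0x3214 = 0x7cf7
One's complement: ~0x7cf7
Checksum = 0x8308


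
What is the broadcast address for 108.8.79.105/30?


Network: 108.8.79.104/30
Host bits = 2
Set all host bits to 1:
Broadcast: 108.8.79.107


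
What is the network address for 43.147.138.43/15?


IP:   00101011.10010011.10001010.00101011
Mask: 11111111.11111110.00000000.00000000
AND operation:
Net:  00101011.10010010.00000000.00000000
Network: 43.146.0.0/15


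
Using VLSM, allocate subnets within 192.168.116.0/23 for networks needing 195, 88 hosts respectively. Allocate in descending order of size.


195 hosts -> /24 (254 usable): 192.168.116.0/24
88 hosts -> /25 (126 usable): 192.168.117.0/25
Allocation: 192.168.116.0/24 (195 hosts, 254 usable); 192.168.117.0/25 (88 hosts, 126 usable)


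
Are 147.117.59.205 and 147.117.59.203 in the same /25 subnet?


Mask: 255.255.255.128
147.117.59.205 AND mask = 147.117.59.128
147.117.59.203 AND mask = 147.117.59.128
Yes, same subnet (147.117.59.128)


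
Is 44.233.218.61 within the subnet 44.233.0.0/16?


Subnet network: 44.233.0.0
Test IP AND mask: 44.233.0.0
Yes, 44.233.218.61 is in 44.233.0.0/16


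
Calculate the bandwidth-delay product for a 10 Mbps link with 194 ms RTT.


BDP = bandwidth * RTT
= 10 Mbps * 194 ms
= 10 * 1e6 * 194 / 1000 bits
= 1940000 bits
= 242500 bytes
= 236.8164 KB
BDP = 1940000 bits (242500 bytes)


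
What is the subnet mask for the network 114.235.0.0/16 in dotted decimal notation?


/16 means 16 network bits, 16 host bits
Binary: 11111111111111110000000000000000
Mask: 255.255.0.0


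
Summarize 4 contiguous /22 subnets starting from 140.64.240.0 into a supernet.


Original prefix: /22
Number of subnets: 4 = 2^2
New prefix = 22 - 2 = 20
Supernet: 140.64.240.0/20


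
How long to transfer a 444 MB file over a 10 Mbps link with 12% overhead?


Effective throughput = 10 * (1 - 12/100) = 8.8 Mbps
File size in Mb = 444 * 8 = 3552 Mb
Time = 3552 / 8.8
Time = 403.6364 seconds


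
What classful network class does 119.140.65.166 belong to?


First octet: 119
Binary: 01110111
0xxxxxxx -> Class A (1-126)
Class A, default mask 255.0.0.0 (/8)


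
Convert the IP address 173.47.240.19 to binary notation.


173 = 10101101
47 = 00101111
240 = 11110000
19 = 00010011
Binary: 10101101.00101111.11110000.00010011


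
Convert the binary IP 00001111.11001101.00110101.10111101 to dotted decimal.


00001111 = 15
11001101 = 205
00110101 = 53
10111101 = 189
IP: 15.205.53.189


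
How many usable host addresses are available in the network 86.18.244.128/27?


Host bits = 32 - 27 = 5
Total addresses = 2^5 = 32
Usable = total - 2 (network and broadcast)
Usable hosts: 30


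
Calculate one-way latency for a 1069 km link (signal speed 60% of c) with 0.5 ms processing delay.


Speed = 0.6 * 3e5 km/s = 180000 km/s
Propagation delay = 1069 / 180000 = 0.0059 s = 5.9389 ms
Processing delay = 0.5 ms
Total one-way latency = 6.4389 ms


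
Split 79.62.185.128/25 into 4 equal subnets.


New prefix = 25 + 2 = 27
Each subnet has 32 addresses
  79.62.185.128/27
  79.62.185.160/27
  79.62.185.192/27
  79.62.185.224/27
Subnets: 79.62.185.128/27, 79.62.185.160/27, 79.62.185.192/27, 79.62.185.224/27


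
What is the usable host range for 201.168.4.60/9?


Network: 201.128.0.0
Broadcast: 201.255.255.255
First usable = network + 1
Last usable = broadcast - 1
Range: 201.128.0.1 to 201.255.255.254


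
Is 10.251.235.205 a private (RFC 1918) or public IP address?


RFC 1918 private ranges:
  10.0.0.0/8 (10.0.0.0 - 10.255.255.255)
  172.16.0.0/12 (172.16.0.0 - 172.31.255.255)
  192.168.0.0/16 (192.168.0.0 - 192.168.255.255)
Private (in 10.0.0.0/8)


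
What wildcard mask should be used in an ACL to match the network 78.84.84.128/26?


Subnet mask: 255.255.255.192
Wildcard = 255.255.255.255 - subnet mask
255 - 255 = 0
255 - 255 = 0
255 - 255 = 0
255 - 192 = 63
Wildcard: 0.0.0.63


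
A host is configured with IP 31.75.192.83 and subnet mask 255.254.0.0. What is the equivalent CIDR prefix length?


Binary: 11111111.11111110.00000000.00000000
Count leading 1s
Prefix: /15


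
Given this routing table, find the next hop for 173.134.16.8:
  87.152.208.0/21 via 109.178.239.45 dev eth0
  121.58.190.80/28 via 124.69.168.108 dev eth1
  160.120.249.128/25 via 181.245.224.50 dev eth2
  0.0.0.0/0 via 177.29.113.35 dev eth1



Longest prefix match for 173.134.16.8:
  /21 87.152.208.0: no
  /28 121.58.190.80: no
  /25 160.120.249.128: no
  /0 0.0.0.0: MATCH
Selected: next-hop 177.29.113.35 via eth1 (matched /0)


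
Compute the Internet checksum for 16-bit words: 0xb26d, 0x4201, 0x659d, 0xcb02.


Sum all words (with carry folding):
+ 0xb26d = 0xb26d
+ 0x4201 = 0xf46e
+ 0x659d = 0x5a0c
+ 0xcb02 = 0x250f
One's complement: ~0x250f
Checksum = 0xdaf0


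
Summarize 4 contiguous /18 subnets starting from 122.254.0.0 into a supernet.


Original prefix: /18
Number of subnets: 4 = 2^2
New prefix = 18 - 2 = 16
Supernet: 122.254.0.0/16


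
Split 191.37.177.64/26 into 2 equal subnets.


New prefix = 26 + 1 = 27
Each subnet has 32 addresses
  191.37.177.64/27
  191.37.177.96/27
Subnets: 191.37.177.64/27, 191.37.177.96/27


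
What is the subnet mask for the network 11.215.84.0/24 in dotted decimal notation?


/24 means 24 network bits, 8 host bits
Binary: 11111111111111111111111100000000
Mask: 255.255.255.0


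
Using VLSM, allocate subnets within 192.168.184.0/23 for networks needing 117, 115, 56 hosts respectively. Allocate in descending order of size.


117 hosts -> /25 (126 usable): 192.168.184.0/25
115 hosts -> /25 (126 usable): 192.168.184.128/25
56 hosts -> /26 (62 usable): 192.168.185.0/26
Allocation: 192.168.184.0/25 (117 hosts, 126 usable); 192.168.184.128/25 (115 hosts, 126 usable); 192.168.185.0/26 (56 hosts, 62 usable)


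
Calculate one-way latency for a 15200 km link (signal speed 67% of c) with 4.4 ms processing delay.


Speed = 0.67 * 3e5 km/s = 201000 km/s
Propagation delay = 15200 / 201000 = 0.0756 s = 75.6219 ms
Processing delay = 4.4 ms
Total one-way latency = 80.0219 ms


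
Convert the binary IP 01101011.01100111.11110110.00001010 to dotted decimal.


01101011 = 107
01100111 = 103
11110110 = 246
00001010 = 10
IP: 107.103.246.10


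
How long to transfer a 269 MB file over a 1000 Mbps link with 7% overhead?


Effective throughput = 1000 * (1 - 7/100) = 930.0 Mbps
File size in Mb = 269 * 8 = 2152 Mb
Time = 2152 / 930.0
Time = 2.314 seconds


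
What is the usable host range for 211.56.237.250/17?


Network: 211.56.128.0
Broadcast: 211.56.255.255
First usable = network + 1
Last usable = broadcast - 1
Range: 211.56.128.1 to 211.56.255.254


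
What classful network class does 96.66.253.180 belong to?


First octet: 96
Binary: 01100000
0xxxxxxx -> Class A (1-126)
Class A, default mask 255.0.0.0 (/8)


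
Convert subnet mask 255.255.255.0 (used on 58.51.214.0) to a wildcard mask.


Subnet mask: 255.255.255.0
Wildcard = 255.255.255.255 - subnet mask
255 - 255 = 0
255 - 255 = 0
255 - 255 = 0
255 - 0 = 255
Wildcard: 0.0.0.255


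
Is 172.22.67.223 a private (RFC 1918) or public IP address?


RFC 1918 private ranges:
  10.0.0.0/8 (10.0.0.0 - 10.255.255.255)
  172.16.0.0/12 (172.16.0.0 - 172.31.255.255)
  192.168.0.0/16 (192.168.0.0 - 192.168.255.255)
Private (in 172.16.0.0/12)


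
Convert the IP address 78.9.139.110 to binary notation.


78 = 01001110
9 = 00001001
139 = 10001011
110 = 01101110
Binary: 01001110.00001001.10001011.01101110


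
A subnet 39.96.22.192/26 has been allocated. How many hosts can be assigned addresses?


Host bits = 32 - 26 = 6
Total addresses = 2^6 = 64
Usable = total - 2 (network and broadcast)
Usable hosts: 62


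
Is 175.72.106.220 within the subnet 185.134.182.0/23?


Subnet network: 185.134.182.0
Test IP AND mask: 175.72.106.0
No, 175.72.106.220 is not in 185.134.182.0/23


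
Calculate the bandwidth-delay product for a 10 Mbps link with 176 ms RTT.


BDP = bandwidth * RTT
= 10 Mbps * 176 ms
= 10 * 1e6 * 176 / 1000 bits
= 1760000 bits
= 220000 bytes
= 214.8438 KB
BDP = 1760000 bits (220000 bytes)


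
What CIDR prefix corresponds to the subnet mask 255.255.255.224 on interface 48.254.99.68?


Binary: 11111111.11111111.11111111.11100000
Count leading 1s
Prefix: /27


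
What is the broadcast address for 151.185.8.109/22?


Network: 151.185.8.0/22
Host bits = 10
Set all host bits to 1:
Broadcast: 151.185.11.255


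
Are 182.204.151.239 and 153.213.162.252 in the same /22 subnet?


Mask: 255.255.252.0
182.204.151.239 AND mask = 182.204.148.0
153.213.162.252 AND mask = 153.213.160.0
No, different subnets (182.204.148.0 vs 153.213.160.0)


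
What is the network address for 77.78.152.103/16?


IP:   01001101.01001110.10011000.01100111
Mask: 11111111.11111111.00000000.00000000
AND operation:
Net:  01001101.01001110.00000000.00000000
Network: 77.78.0.0/16


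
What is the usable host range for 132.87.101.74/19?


Network: 132.87.96.0
Broadcast: 132.87.127.255
First usable = network + 1
Last usable = broadcast - 1
Range: 132.87.96.1 to 132.87.127.254


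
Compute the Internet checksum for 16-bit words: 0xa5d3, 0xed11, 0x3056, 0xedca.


Sum all words (with carry folding):
+ 0xa5d3 = 0xa5d3
+ 0xed11 = 0x92e5
+ 0x3056 = 0xc33b
+ 0xedca = 0xb106
One's complement: ~0xb106
Checksum = 0x4ef9


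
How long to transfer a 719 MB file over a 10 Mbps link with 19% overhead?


Effective throughput = 10 * (1 - 19/100) = 8.1 Mbps
File size in Mb = 719 * 8 = 5752 Mb
Time = 5752 / 8.1
Time = 710.1235 seconds


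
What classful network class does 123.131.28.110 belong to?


First octet: 123
Binary: 01111011
0xxxxxxx -> Class A (1-126)
Class A, default mask 255.0.0.0 (/8)


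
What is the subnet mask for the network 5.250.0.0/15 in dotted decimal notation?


/15 means 15 network bits, 17 host bits
Binary: 11111111111111100000000000000000
Mask: 255.254.0.0


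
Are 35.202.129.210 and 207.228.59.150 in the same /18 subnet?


Mask: 255.255.192.0
35.202.129.210 AND mask = 35.202.128.0
207.228.59.150 AND mask = 207.228.0.0
No, different subnets (35.202.128.0 vs 207.228.0.0)


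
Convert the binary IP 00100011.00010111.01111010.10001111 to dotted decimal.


00100011 = 35
00010111 = 23
01111010 = 122
10001111 = 143
IP: 35.23.122.143


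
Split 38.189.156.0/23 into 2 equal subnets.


New prefix = 23 + 1 = 24
Each subnet has 256 addresses
  38.189.156.0/24
  38.189.157.0/24
Subnets: 38.189.156.0/24, 38.189.157.0/24


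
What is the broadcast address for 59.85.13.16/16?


Network: 59.85.0.0/16
Host bits = 16
Set all host bits to 1:
Broadcast: 59.85.255.255


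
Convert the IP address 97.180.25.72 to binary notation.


97 = 01100001
180 = 10110100
25 = 00011001
72 = 01001000
Binary: 01100001.10110100.00011001.01001000


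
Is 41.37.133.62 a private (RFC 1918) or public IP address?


RFC 1918 private ranges:
  10.0.0.0/8 (10.0.0.0 - 10.255.255.255)
  172.16.0.0/12 (172.16.0.0 - 172.31.255.255)
  192.168.0.0/16 (192.168.0.0 - 192.168.255.255)
Public (not in any RFC 1918 range)


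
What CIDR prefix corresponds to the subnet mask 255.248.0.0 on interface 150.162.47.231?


Binary: 11111111.11111000.00000000.00000000
Count leading 1s
Prefix: /13


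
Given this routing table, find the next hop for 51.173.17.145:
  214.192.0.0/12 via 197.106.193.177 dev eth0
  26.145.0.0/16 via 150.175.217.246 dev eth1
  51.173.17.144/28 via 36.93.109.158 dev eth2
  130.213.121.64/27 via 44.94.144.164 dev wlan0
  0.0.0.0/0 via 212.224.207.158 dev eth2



Longest prefix match for 51.173.17.145:
  /12 214.192.0.0: no
  /16 26.145.0.0: no
  /28 51.173.17.144: MATCH
  /27 130.213.121.64: no
  /0 0.0.0.0: MATCH
Selected: next-hop 36.93.109.158 via eth2 (matched /28)


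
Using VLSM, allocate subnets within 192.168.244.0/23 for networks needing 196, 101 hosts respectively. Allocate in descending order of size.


196 hosts -> /24 (254 usable): 192.168.244.0/24
101 hosts -> /25 (126 usable): 192.168.245.0/25
Allocation: 192.168.244.0/24 (196 hosts, 254 usable); 192.168.245.0/25 (101 hosts, 126 usable)


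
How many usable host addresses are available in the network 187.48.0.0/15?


Host bits = 32 - 15 = 17
Total addresses = 2^17 = 131072
Usable = total - 2 (network and broadcast)
Usable hosts: 131070


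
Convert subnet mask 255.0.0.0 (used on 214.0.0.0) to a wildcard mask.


Subnet mask: 255.0.0.0
Wildcard = 255.255.255.255 - subnet mask
255 - 255 = 0
255 - 0 = 255
255 - 0 = 255
255 - 0 = 255
Wildcard: 0.255.255.255


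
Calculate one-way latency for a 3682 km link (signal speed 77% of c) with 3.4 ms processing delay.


Speed = 0.77 * 3e5 km/s = 231000 km/s
Propagation delay = 3682 / 231000 = 0.0159 s = 15.9394 ms
Processing delay = 3.4 ms
Total one-way latency = 19.3394 ms


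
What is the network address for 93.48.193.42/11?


IP:   01011101.00110000.11000001.00101010
Mask: 11111111.11100000.00000000.00000000
AND operation:
Net:  01011101.00100000.00000000.00000000
Network: 93.32.0.0/11


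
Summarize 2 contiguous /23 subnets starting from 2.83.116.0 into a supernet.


Original prefix: /23
Number of subnets: 2 = 2^1
New prefix = 23 - 1 = 22
Supernet: 2.83.116.0/22


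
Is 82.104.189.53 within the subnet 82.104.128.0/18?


Subnet network: 82.104.128.0
Test IP AND mask: 82.104.128.0
Yes, 82.104.189.53 is in 82.104.128.0/18


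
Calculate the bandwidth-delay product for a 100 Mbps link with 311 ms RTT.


BDP = bandwidth * RTT
= 100 Mbps * 311 ms
= 100 * 1e6 * 311 / 1000 bits
= 31100000 bits
= 3887500 bytes
= 3796.3867 KB
BDP = 31100000 bits (3887500 bytes)


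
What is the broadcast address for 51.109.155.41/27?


Network: 51.109.155.32/27
Host bits = 5
Set all host bits to 1:
Broadcast: 51.109.155.63


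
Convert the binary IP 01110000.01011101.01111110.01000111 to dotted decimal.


01110000 = 112
01011101 = 93
01111110 = 126
01000111 = 71
IP: 112.93.126.71


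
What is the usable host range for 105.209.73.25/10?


Network: 105.192.0.0
Broadcast: 105.255.255.255
First usable = network + 1
Last usable = broadcast - 1
Range: 105.192.0.1 to 105.255.255.254


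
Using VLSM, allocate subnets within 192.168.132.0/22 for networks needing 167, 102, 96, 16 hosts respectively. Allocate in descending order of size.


167 hosts -> /24 (254 usable): 192.168.132.0/24
102 hosts -> /25 (126 usable): 192.168.133.0/25
96 hosts -> /25 (126 usable): 192.168.133.128/25
16 hosts -> /27 (30 usable): 192.168.134.0/27
Allocation: 192.168.132.0/24 (167 hosts, 254 usable); 192.168.133.0/25 (102 hosts, 126 usable); 192.168.133.128/25 (96 hosts, 126 usable); 192.168.134.0/27 (16 hosts, 30 usable)


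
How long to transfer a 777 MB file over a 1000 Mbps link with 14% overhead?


Effective throughput = 1000 * (1 - 14/100) = 860 Mbps
File size in Mb = 777 * 8 = 6216 Mb
Time = 6216 / 860
Time = 7.2279 seconds


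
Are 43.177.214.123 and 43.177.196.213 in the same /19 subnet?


Mask: 255.255.224.0
43.177.214.123 AND mask = 43.177.192.0
43.177.196.213 AND mask = 43.177.192.0
Yes, same subnet (43.177.192.0)


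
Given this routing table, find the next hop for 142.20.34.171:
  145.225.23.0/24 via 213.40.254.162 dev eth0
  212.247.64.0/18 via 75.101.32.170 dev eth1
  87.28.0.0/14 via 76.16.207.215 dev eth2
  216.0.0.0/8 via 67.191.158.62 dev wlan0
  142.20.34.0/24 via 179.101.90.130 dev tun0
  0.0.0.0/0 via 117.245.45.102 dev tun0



Longest prefix match for 142.20.34.171:
  /24 145.225.23.0: no
  /18 212.247.64.0: no
  /14 87.28.0.0: no
  /8 216.0.0.0: no
  /24 142.20.34.0: MATCH
  /0 0.0.0.0: MATCH
Selected: next-hop 179.101.90.130 via tun0 (matched /24)


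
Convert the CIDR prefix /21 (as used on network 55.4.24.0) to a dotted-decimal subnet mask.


/21 means 21 network bits, 11 host bits
Binary: 11111111111111111111100000000000
Mask: 255.255.248.0


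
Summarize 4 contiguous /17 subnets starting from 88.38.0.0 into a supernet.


Original prefix: /17
Number of subnets: 4 = 2^2
New prefix = 17 - 2 = 15
Supernet: 88.38.0.0/15


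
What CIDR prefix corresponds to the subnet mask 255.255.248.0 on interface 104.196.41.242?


Binary: 11111111.11111111.11111000.00000000
Count leading 1s
Prefix: /21


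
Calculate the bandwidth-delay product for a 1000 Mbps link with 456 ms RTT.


BDP = bandwidth * RTT
= 1000 Mbps * 456 ms
= 1000 * 1e6 * 456 / 1000 bits
= 456000000 bits
= 57000000 bytes
= 55664.0625 KB
BDP = 456000000 bits (57000000 bytes)


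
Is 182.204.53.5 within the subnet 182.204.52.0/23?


Subnet network: 182.204.52.0
Test IP AND mask: 182.204.52.0
Yes, 182.204.53.5 is in 182.204.52.0/23


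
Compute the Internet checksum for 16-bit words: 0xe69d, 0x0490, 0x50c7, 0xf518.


Sum all words (with carry folding):
+ 0xe69d = 0xe69d
+ 0x0490 = 0xeb2d
+ 0x50c7 = 0x3bf5
+ 0xf518 = 0x310e
One's complement: ~0x310e
Checksum = 0xcef1


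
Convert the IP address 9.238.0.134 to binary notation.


9 = 00001001
238 = 11101110
0 = 00000000
134 = 10000110
Binary: 00001001.11101110.00000000.10000110


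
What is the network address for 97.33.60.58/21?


IP:   01100001.00100001.00111100.00111010
Mask: 11111111.11111111.11111000.00000000
AND operation:
Net:  01100001.00100001.00111000.00000000
Network: 97.33.56.0/21


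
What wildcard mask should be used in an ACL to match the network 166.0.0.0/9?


Subnet mask: 255.128.0.0
Wildcard = 255.255.255.255 - subnet mask
255 - 255 = 0
255 - 128 = 127
255 - 0 = 255
255 - 0 = 255
Wildcard: 0.127.255.255


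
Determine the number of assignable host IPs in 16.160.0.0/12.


Host bits = 32 - 12 = 20
Total addresses = 2^20 = 1048576
Usable = total - 2 (network and broadcast)
Usable hosts: 1048574


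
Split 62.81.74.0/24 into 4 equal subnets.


New prefix = 24 + 2 = 26
Each subnet has 64 addresses
  62.81.74.0/26
  62.81.74.64/26
  62.81.74.128/26
  62.81.74.192/26
Subnets: 62.81.74.0/26, 62.81.74.64/26, 62.81.74.128/26, 62.81.74.192/26


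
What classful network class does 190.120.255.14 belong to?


First octet: 190
Binary: 10111110
10xxxxxx -> Class B (128-191)
Class B, default mask 255.255.0.0 (/16)


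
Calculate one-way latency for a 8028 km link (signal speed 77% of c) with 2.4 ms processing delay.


Speed = 0.77 * 3e5 km/s = 231000 km/s
Propagation delay = 8028 / 231000 = 0.0348 s = 34.7532 ms
Processing delay = 2.4 ms
Total one-way latency = 37.1532 ms


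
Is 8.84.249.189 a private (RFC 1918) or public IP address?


RFC 1918 private ranges:
  10.0.0.0/8 (10.0.0.0 - 10.255.255.255)
  172.16.0.0/12 (172.16.0.0 - 172.31.255.255)
  192.168.0.0/16 (192.168.0.0 - 192.168.255.255)
Public (not in any RFC 1918 range)


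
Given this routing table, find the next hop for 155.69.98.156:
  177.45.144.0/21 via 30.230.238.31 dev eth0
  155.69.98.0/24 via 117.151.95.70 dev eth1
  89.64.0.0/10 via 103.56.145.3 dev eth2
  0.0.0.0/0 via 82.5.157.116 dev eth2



Longest prefix match for 155.69.98.156:
  /21 177.45.144.0: no
  /24 155.69.98.0: MATCH
  /10 89.64.0.0: no
  /0 0.0.0.0: MATCH
Selected: next-hop 117.151.95.70 via eth1 (matched /24)


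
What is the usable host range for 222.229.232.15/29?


Network: 222.229.232.8
Broadcast: 222.229.232.15
First usable = network + 1
Last usable = broadcast - 1
Range: 222.229.232.9 to 222.229.232.14


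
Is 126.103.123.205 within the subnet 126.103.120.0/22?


Subnet network: 126.103.120.0
Test IP AND mask: 126.103.120.0
Yes, 126.103.123.205 is in 126.103.120.0/22


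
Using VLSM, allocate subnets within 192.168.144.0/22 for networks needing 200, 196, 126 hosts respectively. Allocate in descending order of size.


200 hosts -> /24 (254 usable): 192.168.144.0/24
196 hosts -> /24 (254 usable): 192.168.145.0/24
126 hosts -> /25 (126 usable): 192.168.146.0/25
Allocation: 192.168.144.0/24 (200 hosts, 254 usable); 192.168.145.0/24 (196 hosts, 254 usable); 192.168.146.0/25 (126 hosts, 126 usable)


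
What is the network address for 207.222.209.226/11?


IP:   11001111.11011110.11010001.11100010
Mask: 11111111.11100000.00000000.00000000
AND operation:
Net:  11001111.11000000.00000000.00000000
Network: 207.192.0.0/11


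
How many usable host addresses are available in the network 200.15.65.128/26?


Host bits = 32 - 26 = 6
Total addresses = 2^6 = 64
Usable = total - 2 (network and broadcast)
Usable hosts: 62


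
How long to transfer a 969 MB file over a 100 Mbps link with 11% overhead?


Effective throughput = 100 * (1 - 11/100) = 89 Mbps
File size in Mb = 969 * 8 = 7752 Mb
Time = 7752 / 89
Time = 87.1011 seconds


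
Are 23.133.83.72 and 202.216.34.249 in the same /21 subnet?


Mask: 255.255.248.0
23.133.83.72 AND mask = 23.133.80.0
202.216.34.249 AND mask = 202.216.32.0
No, different subnets (23.133.80.0 vs 202.216.32.0)


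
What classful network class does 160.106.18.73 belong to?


First octet: 160
Binary: 10100000
10xxxxxx -> Class B (128-191)
Class B, default mask 255.255.0.0 (/16)


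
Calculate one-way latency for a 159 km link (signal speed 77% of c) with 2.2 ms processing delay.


Speed = 0.77 * 3e5 km/s = 231000 km/s
Propagation delay = 159 / 231000 = 0.0007 s = 0.6883 ms
Processing delay = 2.2 ms
Total one-way latency = 2.8883 ms


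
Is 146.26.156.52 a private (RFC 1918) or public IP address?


RFC 1918 private ranges:
  10.0.0.0/8 (10.0.0.0 - 10.255.255.255)
  172.16.0.0/12 (172.16.0.0 - 172.31.255.255)
  192.168.0.0/16 (192.168.0.0 - 192.168.255.255)
Public (not in any RFC 1918 range)


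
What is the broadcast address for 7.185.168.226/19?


Network: 7.185.160.0/19
Host bits = 13
Set all host bits to 1:
Broadcast: 7.185.191.255


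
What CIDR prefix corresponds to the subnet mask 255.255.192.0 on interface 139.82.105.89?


Binary: 11111111.11111111.11000000.00000000
Count leading 1s
Prefix: /18


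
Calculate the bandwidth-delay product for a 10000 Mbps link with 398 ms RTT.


BDP = bandwidth * RTT
= 10000 Mbps * 398 ms
= 10000 * 1e6 * 398 / 1000 bits
= 3980000000 bits
= 497500000 bytes
= 485839.8438 KB
BDP = 3980000000 bits (497500000 bytes)


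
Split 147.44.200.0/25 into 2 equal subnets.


New prefix = 25 + 1 = 26
Each subnet has 64 addresses
  147.44.200.0/26
  147.44.200.64/26
Subnets: 147.44.200.0/26, 147.44.200.64/26


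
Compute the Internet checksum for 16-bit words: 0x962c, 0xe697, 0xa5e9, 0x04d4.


Sum all words (with carry folding):
+ 0x962c = 0x962c
+ 0xe697 = 0x7cc4
+ 0xa5e9 = 0x22ae
+ 0x04d4 = 0x2782
One's complement: ~0x2782
Checksum = 0xd87d


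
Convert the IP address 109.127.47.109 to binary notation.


109 = 01101101
127 = 01111111
47 = 00101111
109 = 01101101
Binary: 01101101.01111111.00101111.01101101


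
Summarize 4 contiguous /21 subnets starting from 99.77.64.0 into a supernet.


Original prefix: /21
Number of subnets: 4 = 2^2
New prefix = 21 - 2 = 19
Supernet: 99.77.64.0/19


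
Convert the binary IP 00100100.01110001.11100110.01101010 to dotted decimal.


00100100 = 36
01110001 = 113
11100110 = 230
01101010 = 106
IP: 36.113.230.106


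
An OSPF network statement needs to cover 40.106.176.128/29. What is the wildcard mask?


Subnet mask: 255.255.255.248
Wildcard = 255.255.255.255 - subnet mask
255 - 255 = 0
255 - 255 = 0
255 - 255 = 0
255 - 248 = 7
Wildcard: 0.0.0.7


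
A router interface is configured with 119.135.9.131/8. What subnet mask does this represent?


/8 means 8 network bits, 24 host bits
Binary: 11111111000000000000000000000000
Mask: 255.0.0.0


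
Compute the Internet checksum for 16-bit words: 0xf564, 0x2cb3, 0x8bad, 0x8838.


Sum all words (with carry folding):
+ 0xf564 = 0xf564
+ 0x2cb3 = 0x2218
+ 0x8bad = 0xadc5
+ 0x8838 = 0x35fe
One's complement: ~0x35fe
Checksum = 0xca01


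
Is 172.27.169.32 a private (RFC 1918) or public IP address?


RFC 1918 private ranges:
  10.0.0.0/8 (10.0.0.0 - 10.255.255.255)
  172.16.0.0/12 (172.16.0.0 - 172.31.255.255)
  192.168.0.0/16 (192.168.0.0 - 192.168.255.255)
Private (in 172.16.0.0/12)


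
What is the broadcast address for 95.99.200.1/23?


Network: 95.99.200.0/23
Host bits = 9
Set all host bits to 1:
Broadcast: 95.99.201.255


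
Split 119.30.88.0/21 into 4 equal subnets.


New prefix = 21 + 2 = 23
Each subnet has 512 addresses
  119.30.88.0/23
  119.30.90.0/23
  119.30.92.0/23
  119.30.94.0/23
Subnets: 119.30.88.0/23, 119.30.90.0/23, 119.30.92.0/23, 119.30.94.0/23


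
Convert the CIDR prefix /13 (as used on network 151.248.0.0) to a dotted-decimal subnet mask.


/13 means 13 network bits, 19 host bits
Binary: 11111111111110000000000000000000
Mask: 255.248.0.0


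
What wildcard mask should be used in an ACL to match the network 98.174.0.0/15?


Subnet mask: 255.254.0.0
Wildcard = 255.255.255.255 - subnet mask
255 - 255 = 0
255 - 254 = 1
255 - 0 = 255
255 - 0 = 255
Wildcard: 0.1.255.255


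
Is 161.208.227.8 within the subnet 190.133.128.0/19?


Subnet network: 190.133.128.0
Test IP AND mask: 161.208.224.0
No, 161.208.227.8 is not in 190.133.128.0/19


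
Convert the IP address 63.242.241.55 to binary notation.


63 = 00111111
242 = 11110010
241 = 11110001
55 = 00110111
Binary: 00111111.11110010.11110001.00110111


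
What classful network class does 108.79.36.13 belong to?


First octet: 108
Binary: 01101100
0xxxxxxx -> Class A (1-126)
Class A, default mask 255.0.0.0 (/8)


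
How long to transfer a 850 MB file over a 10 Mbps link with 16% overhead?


Effective throughput = 10 * (1 - 16/100) = 8.4 Mbps
File size in Mb = 850 * 8 = 6800 Mb
Time = 6800 / 8.4
Time = 809.5238 seconds


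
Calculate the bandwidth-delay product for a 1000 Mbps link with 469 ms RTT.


BDP = bandwidth * RTT
= 1000 Mbps * 469 ms
= 1000 * 1e6 * 469 / 1000 bits
= 469000000 bits
= 58625000 bytes
= 57250.9766 KB
BDP = 469000000 bits (58625000 bytes)


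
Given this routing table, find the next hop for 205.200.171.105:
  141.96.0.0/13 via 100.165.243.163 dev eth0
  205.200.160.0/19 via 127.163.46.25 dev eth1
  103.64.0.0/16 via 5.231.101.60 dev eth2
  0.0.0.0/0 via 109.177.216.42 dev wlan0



Longest prefix match for 205.200.171.105:
  /13 141.96.0.0: no
  /19 205.200.160.0: MATCH
  /16 103.64.0.0: no
  /0 0.0.0.0: MATCH
Selected: next-hop 127.163.46.25 via eth1 (matched /19)


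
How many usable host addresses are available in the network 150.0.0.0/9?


Host bits = 32 - 9 = 23
Total addresses = 2^23 = 8388608
Usable = total - 2 (network and broadcast)
Usable hosts: 8388606


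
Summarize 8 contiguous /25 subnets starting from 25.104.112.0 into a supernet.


Original prefix: /25
Number of subnets: 8 = 2^3
New prefix = 25 - 3 = 22
Supernet: 25.104.112.0/22


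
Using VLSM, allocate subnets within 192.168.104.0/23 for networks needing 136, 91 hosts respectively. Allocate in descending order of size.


136 hosts -> /24 (254 usable): 192.168.104.0/24
91 hosts -> /25 (126 usable): 192.168.105.0/25
Allocation: 192.168.104.0/24 (136 hosts, 254 usable); 192.168.105.0/25 (91 hosts, 126 usable)


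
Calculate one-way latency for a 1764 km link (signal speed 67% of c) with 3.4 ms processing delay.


Speed = 0.67 * 3e5 km/s = 201000 km/s
Propagation delay = 1764 / 201000 = 0.0088 s = 8.7761 ms
Processing delay = 3.4 ms
Total one-way latency = 12.1761 ms


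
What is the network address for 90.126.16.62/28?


IP:   01011010.01111110.00010000.00111110
Mask: 11111111.11111111.11111111.11110000
AND operation:
Net:  01011010.01111110.00010000.00110000
Network: 90.126.16.48/28


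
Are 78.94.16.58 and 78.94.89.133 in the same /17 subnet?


Mask: 255.255.128.0
78.94.16.58 AND mask = 78.94.0.0
78.94.89.133 AND mask = 78.94.0.0
Yes, same subnet (78.94.0.0)


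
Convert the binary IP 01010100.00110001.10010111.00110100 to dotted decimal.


01010100 = 84
00110001 = 49
10010111 = 151
00110100 = 52
IP: 84.49.151.52


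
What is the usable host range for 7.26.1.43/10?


Network: 7.0.0.0
Broadcast: 7.63.255.255
First usable = network + 1
Last usable = broadcast - 1
Range: 7.0.0.1 to 7.63.255.254


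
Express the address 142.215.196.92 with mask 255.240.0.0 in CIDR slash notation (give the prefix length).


Binary: 11111111.11110000.00000000.00000000
Count leading 1s
Prefix: /12


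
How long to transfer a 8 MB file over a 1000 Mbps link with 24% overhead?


Effective throughput = 1000 * (1 - 24/100) = 760 Mbps
File size in Mb = 8 * 8 = 64 Mb
Time = 64 / 760
Time = 0.0842 seconds


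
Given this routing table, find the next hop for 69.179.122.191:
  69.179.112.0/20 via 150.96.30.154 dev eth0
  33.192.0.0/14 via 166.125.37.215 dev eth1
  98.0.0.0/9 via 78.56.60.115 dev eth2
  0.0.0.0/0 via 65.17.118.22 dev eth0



Longest prefix match for 69.179.122.191:
  /20 69.179.112.0: MATCH
  /14 33.192.0.0: no
  /9 98.0.0.0: no
  /0 0.0.0.0: MATCH
Selected: next-hop 150.96.30.154 via eth0 (matched /20)


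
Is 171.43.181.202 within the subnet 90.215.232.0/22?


Subnet network: 90.215.232.0
Test IP AND mask: 171.43.180.0
No, 171.43.181.202 is not in 90.215.232.0/22


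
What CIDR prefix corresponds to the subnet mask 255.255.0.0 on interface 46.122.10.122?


Binary: 11111111.11111111.00000000.00000000
Count leading 1s
Prefix: /16


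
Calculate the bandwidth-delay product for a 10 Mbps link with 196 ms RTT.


BDP = bandwidth * RTT
= 10 Mbps * 196 ms
= 10 * 1e6 * 196 / 1000 bits
= 1960000 bits
= 245000 bytes
= 239.2578 KB
BDP = 1960000 bits (245000 bytes)


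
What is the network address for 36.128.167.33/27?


IP:   00100100.10000000.10100111.00100001
Mask: 11111111.11111111.11111111.11100000
AND operation:
Net:  00100100.10000000.10100111.00100000
Network: 36.128.167.32/27


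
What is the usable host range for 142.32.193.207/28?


Network: 142.32.193.192
Broadcast: 142.32.193.207
First usable = network + 1
Last usable = broadcast - 1
Range: 142.32.193.193 to 142.32.193.206


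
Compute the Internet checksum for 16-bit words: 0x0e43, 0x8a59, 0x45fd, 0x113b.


Sum all words (with carry folding):
+ 0x0e43 = 0x0e43
+ 0x8a59 = 0x989c
+ 0x45fd = 0xde99
+ 0x113b = 0xefd4
One's complement: ~0xefd4
Checksum = 0x102b


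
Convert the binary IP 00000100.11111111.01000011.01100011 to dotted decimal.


00000100 = 4
11111111 = 255
01000011 = 67
01100011 = 99
IP: 4.255.67.99


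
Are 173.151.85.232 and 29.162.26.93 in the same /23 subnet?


Mask: 255.255.254.0
173.151.85.232 AND mask = 173.151.84.0
29.162.26.93 AND mask = 29.162.26.0
No, different subnets (173.151.84.0 vs 29.162.26.0)


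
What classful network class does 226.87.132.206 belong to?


First octet: 226
Binary: 11100010
1110xxxx -> Class D (224-239)
Class D (multicast), default mask N/A


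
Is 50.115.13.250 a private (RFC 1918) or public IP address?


RFC 1918 private ranges:
  10.0.0.0/8 (10.0.0.0 - 10.255.255.255)
  172.16.0.0/12 (172.16.0.0 - 172.31.255.255)
  192.168.0.0/16 (192.168.0.0 - 192.168.255.255)
Public (not in any RFC 1918 range)


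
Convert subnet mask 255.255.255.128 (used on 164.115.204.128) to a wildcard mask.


Subnet mask: 255.255.255.128
Wildcard = 255.255.255.255 - subnet mask
255 - 255 = 0
255 - 255 = 0
255 - 255 = 0
255 - 128 = 127
Wildcard: 0.0.0.127


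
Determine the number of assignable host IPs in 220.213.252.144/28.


Host bits = 32 - 28 = 4
Total addresses = 2^4 = 16
Usable = total - 2 (network and broadcast)
Usable hosts: 14


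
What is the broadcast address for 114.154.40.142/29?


Network: 114.154.40.136/29
Host bits = 3
Set all host bits to 1:
Broadcast: 114.154.40.143


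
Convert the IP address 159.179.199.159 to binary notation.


159 = 10011111
179 = 10110011
199 = 11000111
159 = 10011111
Binary: 10011111.10110011.11000111.10011111


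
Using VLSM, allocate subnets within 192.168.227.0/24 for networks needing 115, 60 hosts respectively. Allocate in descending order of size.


115 hosts -> /25 (126 usable): 192.168.227.0/25
60 hosts -> /26 (62 usable): 192.168.227.128/26
Allocation: 192.168.227.0/25 (115 hosts, 126 usable); 192.168.227.128/26 (60 hosts, 62 usable)


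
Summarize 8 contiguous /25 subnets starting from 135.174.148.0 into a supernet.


Original prefix: /25
Number of subnets: 8 = 2^3
New prefix = 25 - 3 = 22
Supernet: 135.174.148.0/22


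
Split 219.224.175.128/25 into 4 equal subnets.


New prefix = 25 + 2 = 27
Each subnet has 32 addresses
  219.224.175.128/27
  219.224.175.160/27
  219.224.175.192/27
  219.224.175.224/27
Subnets: 219.224.175.128/27, 219.224.175.160/27, 219.224.175.192/27, 219.224.175.224/27


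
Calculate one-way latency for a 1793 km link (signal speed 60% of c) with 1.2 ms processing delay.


Speed = 0.6 * 3e5 km/s = 180000 km/s
Propagation delay = 1793 / 180000 = 0.01 s = 9.9611 ms
Processing delay = 1.2 ms
Total one-way latency = 11.1611 ms


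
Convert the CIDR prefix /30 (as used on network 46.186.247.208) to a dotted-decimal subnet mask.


/30 means 30 network bits, 2 host bits
Binary: 11111111111111111111111111111100
Mask: 255.255.255.252


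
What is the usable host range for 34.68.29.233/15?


Network: 34.68.0.0
Broadcast: 34.69.255.255
First usable = network + 1
Last usable = broadcast - 1
Range: 34.68.0.1 to 34.69.255.254


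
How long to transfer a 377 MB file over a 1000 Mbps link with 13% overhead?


Effective throughput = 1000 * (1 - 13/100) = 870 Mbps
File size in Mb = 377 * 8 = 3016 Mb
Time = 3016 / 870
Time = 3.4667 seconds


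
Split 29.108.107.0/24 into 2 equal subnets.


New prefix = 24 + 1 = 25
Each subnet has 128 addresses
  29.108.107.0/25
  29.108.107.128/25
Subnets: 29.108.107.0/25, 29.108.107.128/25


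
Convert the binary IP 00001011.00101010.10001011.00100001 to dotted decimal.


00001011 = 11
00101010 = 42
10001011 = 139
00100001 = 33
IP: 11.42.139.33


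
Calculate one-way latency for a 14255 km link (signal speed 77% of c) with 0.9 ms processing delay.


Speed = 0.77 * 3e5 km/s = 231000 km/s
Propagation delay = 14255 / 231000 = 0.0617 s = 61.71 ms
Processing delay = 0.9 ms
Total one-way latency = 62.61 ms


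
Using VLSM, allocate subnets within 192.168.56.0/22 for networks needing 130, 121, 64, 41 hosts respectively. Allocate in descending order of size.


130 hosts -> /24 (254 usable): 192.168.56.0/24
121 hosts -> /25 (126 usable): 192.168.57.0/25
64 hosts -> /25 (126 usable): 192.168.57.128/25
41 hosts -> /26 (62 usable): 192.168.58.0/26
Allocation: 192.168.56.0/24 (130 hosts, 254 usable); 192.168.57.0/25 (121 hosts, 126 usable); 192.168.57.128/25 (64 hosts, 126 usable); 192.168.58.0/26 (41 hosts, 62 usable)


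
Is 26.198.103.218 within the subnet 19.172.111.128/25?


Subnet network: 19.172.111.128
Test IP AND mask: 26.198.103.128
No, 26.198.103.218 is not in 19.172.111.128/25


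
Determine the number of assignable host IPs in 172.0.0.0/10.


Host bits = 32 - 10 = 22
Total addresses = 2^22 = 4194304
Usable = total - 2 (network and broadcast)
Usable hosts: 4194302


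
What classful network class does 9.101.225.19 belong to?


First octet: 9
Binary: 00001001
0xxxxxxx -> Class A (1-126)
Class A, default mask 255.0.0.0 (/8)


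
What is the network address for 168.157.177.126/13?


IP:   10101000.10011101.10110001.01111110
Mask: 11111111.11111000.00000000.00000000
AND operation:
Net:  10101000.10011000.00000000.00000000
Network: 168.152.0.0/13


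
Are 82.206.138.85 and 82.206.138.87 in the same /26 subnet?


Mask: 255.255.255.192
82.206.138.85 AND mask = 82.206.138.64
82.206.138.87 AND mask = 82.206.138.64
Yes, same subnet (82.206.138.64)


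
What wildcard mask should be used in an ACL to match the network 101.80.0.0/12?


Subnet mask: 255.240.0.0
Wildcard = 255.255.255.255 - subnet mask
255 - 255 = 0
255 - 240 = 15
255 - 0 = 255
255 - 0 = 255
Wildcard: 0.15.255.255


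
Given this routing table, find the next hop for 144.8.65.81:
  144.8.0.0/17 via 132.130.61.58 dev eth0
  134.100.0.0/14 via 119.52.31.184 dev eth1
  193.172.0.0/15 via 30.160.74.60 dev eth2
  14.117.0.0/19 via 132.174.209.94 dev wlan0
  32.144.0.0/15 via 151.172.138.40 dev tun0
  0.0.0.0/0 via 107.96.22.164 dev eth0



Longest prefix match for 144.8.65.81:
  /17 144.8.0.0: MATCH
  /14 134.100.0.0: no
  /15 193.172.0.0: no
  /19 14.117.0.0: no
  /15 32.144.0.0: no
  /0 0.0.0.0: MATCH
Selected: next-hop 132.130.61.58 via eth0 (matched /17)
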